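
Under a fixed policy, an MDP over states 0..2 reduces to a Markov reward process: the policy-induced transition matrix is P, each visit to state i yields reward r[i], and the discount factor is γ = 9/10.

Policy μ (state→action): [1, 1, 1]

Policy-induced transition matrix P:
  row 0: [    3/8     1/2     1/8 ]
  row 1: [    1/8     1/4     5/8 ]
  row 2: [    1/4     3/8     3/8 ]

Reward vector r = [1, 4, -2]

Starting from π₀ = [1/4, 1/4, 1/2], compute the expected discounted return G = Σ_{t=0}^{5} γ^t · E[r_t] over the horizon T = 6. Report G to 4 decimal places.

t=0: π = [0.2500, 0.2500, 0.5000], E[r] = 0.2500, γ^t·E[r] = 0.250000, running G = 0.250000
t=1: π = [0.2500, 0.3750, 0.3750], E[r] = 1.0000, γ^t·E[r] = 0.900000, running G = 1.150000
t=2: π = [0.2344, 0.3594, 0.4063], E[r] = 0.8594, γ^t·E[r] = 0.696094, running G = 1.846094
t=3: π = [0.2344, 0.3594, 0.4063], E[r] = 0.8594, γ^t·E[r] = 0.626484, running G = 2.472578
t=4: π = [0.2344, 0.3594, 0.4063], E[r] = 0.8594, γ^t·E[r] = 0.563836, running G = 3.036414
t=5: π = [0.2344, 0.3594, 0.4063], E[r] = 0.8594, γ^t·E[r] = 0.507452, running G = 3.543866

G = 3.5439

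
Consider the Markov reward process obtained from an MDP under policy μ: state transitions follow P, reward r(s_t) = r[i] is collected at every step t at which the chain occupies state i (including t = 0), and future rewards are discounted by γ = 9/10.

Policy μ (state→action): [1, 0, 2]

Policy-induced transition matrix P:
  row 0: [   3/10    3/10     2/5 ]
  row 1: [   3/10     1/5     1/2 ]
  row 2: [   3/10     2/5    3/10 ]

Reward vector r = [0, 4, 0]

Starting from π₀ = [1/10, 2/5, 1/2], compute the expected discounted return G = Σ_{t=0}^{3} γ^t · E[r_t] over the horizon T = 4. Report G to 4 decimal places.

G = 4.6132

t=0: π = [0.1000, 0.4000, 0.5000], E[r] = 1.6000, γ^t·E[r] = 1.600000, running G = 1.600000
t=1: π = [0.3000, 0.3100, 0.3900], E[r] = 1.2400, γ^t·E[r] = 1.116000, running G = 2.716000
t=2: π = [0.3000, 0.3080, 0.3920], E[r] = 1.2320, γ^t·E[r] = 0.997920, running G = 3.713920
t=3: π = [0.3000, 0.3084, 0.3916], E[r] = 1.2336, γ^t·E[r] = 0.899294, running G = 4.613214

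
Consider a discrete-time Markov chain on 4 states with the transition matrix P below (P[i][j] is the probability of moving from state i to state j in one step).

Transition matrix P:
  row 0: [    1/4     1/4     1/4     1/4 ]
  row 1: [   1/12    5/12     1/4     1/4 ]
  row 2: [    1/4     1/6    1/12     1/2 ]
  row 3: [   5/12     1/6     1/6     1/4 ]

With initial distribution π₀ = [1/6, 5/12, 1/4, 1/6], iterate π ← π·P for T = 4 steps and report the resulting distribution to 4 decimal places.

t=0: π = [0.1667, 0.4167, 0.2500, 0.1667]
t=1: π = [0.2083, 0.2847, 0.1944, 0.3125]
t=2: π = [0.2546, 0.2552, 0.1916, 0.2986]
t=3: π = [0.2572, 0.2517, 0.1932, 0.2979]
t=4: π = [0.2577, 0.2510, 0.1930, 0.2983]

π = [0.2577, 0.2510, 0.1930, 0.2983]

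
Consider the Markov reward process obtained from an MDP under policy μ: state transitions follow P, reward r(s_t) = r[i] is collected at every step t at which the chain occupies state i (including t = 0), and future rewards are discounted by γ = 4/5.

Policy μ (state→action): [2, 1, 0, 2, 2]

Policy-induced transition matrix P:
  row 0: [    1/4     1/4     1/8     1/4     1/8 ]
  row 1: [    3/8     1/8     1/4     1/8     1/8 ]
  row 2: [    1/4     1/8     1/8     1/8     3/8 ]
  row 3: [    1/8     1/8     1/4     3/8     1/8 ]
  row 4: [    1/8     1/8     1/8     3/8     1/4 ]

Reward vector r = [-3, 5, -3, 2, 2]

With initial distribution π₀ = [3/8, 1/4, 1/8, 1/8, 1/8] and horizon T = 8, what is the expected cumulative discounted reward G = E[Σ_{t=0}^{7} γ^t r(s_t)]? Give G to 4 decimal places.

t=0: π = [0.3750, 0.2500, 0.1250, 0.1250, 0.1250], E[r] = 0.2500, γ^t·E[r] = 0.250000, running G = 0.250000
t=1: π = [0.2500, 0.1719, 0.1719, 0.2344, 0.1719], E[r] = 0.4063, γ^t·E[r] = 0.325000, running G = 0.575000
t=2: π = [0.2207, 0.1563, 0.1758, 0.2578, 0.1895], E[r] = 0.4863, γ^t·E[r] = 0.311250, running G = 0.886250
t=3: π = [0.2136, 0.1526, 0.1768, 0.2644, 0.1926], E[r] = 0.5059, γ^t·E[r] = 0.259000, running G = 1.145250
t=4: π = [0.2119, 0.1517, 0.1771, 0.2660, 0.1933], E[r] = 0.5098, γ^t·E[r] = 0.208800, running G = 1.354050
t=5: π = [0.2116, 0.1515, 0.1772, 0.2663, 0.1934], E[r] = 0.5106, γ^t·E[r] = 0.167328, running G = 1.521378
t=6: π = [0.2115, 0.1514, 0.1772, 0.2664, 0.1935], E[r] = 0.5109, γ^t·E[r] = 0.133921, running G = 1.655299
t=7: π = [0.2114, 0.1514, 0.1772, 0.2664, 0.1935], E[r] = 0.5109, γ^t·E[r] = 0.107148, running G = 1.762446

G = 1.7624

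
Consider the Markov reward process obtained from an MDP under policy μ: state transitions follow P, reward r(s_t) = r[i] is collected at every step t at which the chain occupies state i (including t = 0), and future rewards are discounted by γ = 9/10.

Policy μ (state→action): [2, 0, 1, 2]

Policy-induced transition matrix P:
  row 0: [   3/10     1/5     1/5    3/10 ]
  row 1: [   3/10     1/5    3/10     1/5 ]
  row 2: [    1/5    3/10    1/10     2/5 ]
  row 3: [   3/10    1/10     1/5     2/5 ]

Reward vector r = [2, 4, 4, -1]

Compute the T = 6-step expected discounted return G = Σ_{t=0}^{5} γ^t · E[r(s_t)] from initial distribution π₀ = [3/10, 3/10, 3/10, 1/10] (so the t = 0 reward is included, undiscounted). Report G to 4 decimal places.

t=0: π = [0.3000, 0.3000, 0.3000, 0.1000], E[r] = 2.9000, γ^t·E[r] = 2.900000, running G = 2.900000
t=1: π = [0.2700, 0.2200, 0.2000, 0.3100], E[r] = 1.9100, γ^t·E[r] = 1.719000, running G = 4.619000
t=2: π = [0.2800, 0.1890, 0.2020, 0.3290], E[r] = 1.7950, γ^t·E[r] = 1.453950, running G = 6.072950
t=3: π = [0.2798, 0.1873, 0.1987, 0.3342], E[r] = 1.7694, γ^t·E[r] = 1.289893, running G = 7.362843
t=4: π = [0.2801, 0.1865, 0.1989, 0.3346], E[r] = 1.7669, γ^t·E[r] = 1.159289, running G = 8.522132
t=5: π = [0.2801, 0.1864, 0.1988, 0.3347], E[r] = 1.7663, γ^t·E[r] = 1.042975, running G = 9.565107

G = 9.5651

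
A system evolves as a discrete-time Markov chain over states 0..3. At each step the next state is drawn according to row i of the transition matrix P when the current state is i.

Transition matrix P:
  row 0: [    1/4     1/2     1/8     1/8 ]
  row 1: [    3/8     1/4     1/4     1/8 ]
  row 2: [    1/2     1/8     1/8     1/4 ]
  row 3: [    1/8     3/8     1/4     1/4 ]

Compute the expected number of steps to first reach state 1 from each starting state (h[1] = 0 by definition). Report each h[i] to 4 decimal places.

First-step conditioning: h[1] = 0; for i ≠ 1, h[i] = 1 + Σ_k P[i][k]·h[k].
  h[0] = 1 + 1/4·h[0] + 1/8·h[2] + 1/8·h[3]
  h[2] = 1 + 1/2·h[0] + 1/8·h[2] + 1/4·h[3]
  h[3] = 1 + 1/8·h[0] + 1/4·h[2] + 1/4·h[3]
Solving the 3×3 linear system over states ≠ 1 gives exactly h = [40/17, 0, 56/17, 48/17] (h[1] = 0 is the target).

h = [2.3529, 0.0000, 3.2941, 2.8235]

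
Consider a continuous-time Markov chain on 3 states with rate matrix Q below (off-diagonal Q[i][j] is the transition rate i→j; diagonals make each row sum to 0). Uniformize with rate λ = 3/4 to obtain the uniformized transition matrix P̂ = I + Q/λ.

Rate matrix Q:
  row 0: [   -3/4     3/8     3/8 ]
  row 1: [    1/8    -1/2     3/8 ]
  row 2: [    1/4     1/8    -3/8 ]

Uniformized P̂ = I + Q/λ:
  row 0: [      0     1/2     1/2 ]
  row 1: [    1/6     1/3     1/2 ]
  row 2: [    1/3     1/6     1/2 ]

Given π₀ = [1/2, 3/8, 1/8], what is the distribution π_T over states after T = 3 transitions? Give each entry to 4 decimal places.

t=0: π = [0.5000, 0.3750, 0.1250]
t=1: π = [0.1042, 0.3958, 0.5000]
t=2: π = [0.2326, 0.2674, 0.5000]
t=3: π = [0.2112, 0.2888, 0.5000]

π = [0.2112, 0.2888, 0.5000]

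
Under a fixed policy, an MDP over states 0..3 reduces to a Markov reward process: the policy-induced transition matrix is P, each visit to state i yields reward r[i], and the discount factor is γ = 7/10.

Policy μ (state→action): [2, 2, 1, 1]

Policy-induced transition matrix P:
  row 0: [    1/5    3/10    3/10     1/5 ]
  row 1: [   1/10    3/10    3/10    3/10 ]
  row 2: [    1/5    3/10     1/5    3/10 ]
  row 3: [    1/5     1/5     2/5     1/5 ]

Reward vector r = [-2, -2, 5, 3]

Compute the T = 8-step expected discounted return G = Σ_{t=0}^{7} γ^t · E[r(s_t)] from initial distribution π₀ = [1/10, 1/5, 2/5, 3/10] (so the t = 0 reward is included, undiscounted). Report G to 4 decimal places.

t=0: π = [0.1000, 0.2000, 0.4000, 0.3000], E[r] = 2.3000, γ^t·E[r] = 2.300000, running G = 2.300000
t=1: π = [0.1800, 0.2700, 0.2900, 0.2600], E[r] = 1.3300, γ^t·E[r] = 0.931000, running G = 3.231000
t=2: π = [0.1730, 0.2740, 0.2970, 0.2560], E[r] = 1.3590, γ^t·E[r] = 0.665910, running G = 3.896910
t=3: π = [0.1726, 0.2744, 0.2959, 0.2571], E[r] = 1.3568, γ^t·E[r] = 0.465382, running G = 4.362292
t=4: π = [0.1726, 0.2743, 0.2961, 0.2570], E[r] = 1.3580, γ^t·E[r] = 0.326053, running G = 4.688346
t=5: π = [0.1726, 0.2743, 0.2961, 0.2570], E[r] = 1.3578, γ^t·E[r] = 0.228213, running G = 4.916558
t=6: π = [0.1726, 0.2743, 0.2961, 0.2570], E[r] = 1.3579, γ^t·E[r] = 0.159751, running G = 5.076309
t=7: π = [0.1726, 0.2743, 0.2961, 0.2570], E[r] = 1.3579, γ^t·E[r] = 0.111825, running G = 5.188134

G = 5.1881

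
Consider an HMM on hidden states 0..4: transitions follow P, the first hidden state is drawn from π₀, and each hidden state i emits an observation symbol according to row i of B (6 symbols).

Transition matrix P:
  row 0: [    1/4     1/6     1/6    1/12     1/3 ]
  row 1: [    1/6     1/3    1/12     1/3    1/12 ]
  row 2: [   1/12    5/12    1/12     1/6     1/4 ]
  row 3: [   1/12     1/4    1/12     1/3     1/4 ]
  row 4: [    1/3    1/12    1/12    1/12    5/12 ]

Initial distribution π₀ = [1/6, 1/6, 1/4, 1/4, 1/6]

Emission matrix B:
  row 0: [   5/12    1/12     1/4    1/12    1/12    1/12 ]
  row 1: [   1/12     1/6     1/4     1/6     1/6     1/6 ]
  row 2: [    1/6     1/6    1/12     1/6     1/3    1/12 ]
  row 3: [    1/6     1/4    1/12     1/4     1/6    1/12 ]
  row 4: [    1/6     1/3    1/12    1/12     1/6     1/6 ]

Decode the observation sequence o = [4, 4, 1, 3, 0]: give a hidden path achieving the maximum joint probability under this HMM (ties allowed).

t=0: δ = [1.389e-02, 2.778e-02, 8.333e-02, 4.167e-02, 2.778e-02]  (obs o_0=4)
t=1: δ = [7.716e-04, 5.787e-03, 2.315e-03, 2.315e-03, 3.472e-03]  ψ = [4, 2, 2, 2, 2]  (obs o_1=4)
t=2: δ = [9.645e-05, 3.215e-04, 8.038e-05, 4.823e-04, 4.823e-04]  ψ = [4, 1, 1, 1, 4]  (obs o_2=1)
t=3: δ = [1.340e-05, 2.009e-05, 6.698e-06, 4.019e-05, 1.674e-05]  ψ = [4, 3, 3, 3, 4]  (obs o_3=3)
t=4: δ = [2.326e-06, 8.372e-07, 5.582e-07, 2.233e-06, 1.674e-06]  ψ = [4, 3, 3, 3, 3]  (obs o_4=0)
backtrack: best end state = 0; path = [2, 4, 4, 4, 0]

path = [2, 4, 4, 4, 0]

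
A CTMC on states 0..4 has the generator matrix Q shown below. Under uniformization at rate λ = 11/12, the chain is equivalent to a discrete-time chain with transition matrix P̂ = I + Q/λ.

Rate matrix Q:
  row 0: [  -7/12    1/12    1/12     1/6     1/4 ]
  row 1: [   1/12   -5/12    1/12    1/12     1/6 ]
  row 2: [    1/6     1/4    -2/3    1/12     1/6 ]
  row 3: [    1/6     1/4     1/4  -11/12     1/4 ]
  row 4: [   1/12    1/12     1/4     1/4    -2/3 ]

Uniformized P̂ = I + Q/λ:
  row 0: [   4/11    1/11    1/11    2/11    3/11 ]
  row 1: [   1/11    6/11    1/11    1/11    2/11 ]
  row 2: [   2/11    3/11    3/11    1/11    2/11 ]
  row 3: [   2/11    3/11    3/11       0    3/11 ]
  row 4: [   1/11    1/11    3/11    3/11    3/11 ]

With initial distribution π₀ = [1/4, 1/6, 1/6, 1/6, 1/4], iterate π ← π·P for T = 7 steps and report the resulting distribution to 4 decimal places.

t=0: π = [0.2500, 0.1667, 0.1667, 0.1667, 0.2500]
t=1: π = [0.1894, 0.2273, 0.1970, 0.1439, 0.2424]
t=2: π = [0.1736, 0.2562, 0.1970, 0.1391, 0.2342]
t=3: π = [0.1688, 0.2685, 0.1946, 0.1366, 0.2315]
t=4: π = [0.1671, 0.2732, 0.1932, 0.1359, 0.2306]
t=5: π = [0.1664, 0.2749, 0.1927, 0.1357, 0.2303]
t=6: π = [0.1661, 0.2756, 0.1925, 0.1356, 0.2302]
t=7: π = [0.1660, 0.2758, 0.1924, 0.1355, 0.2302]

π = [0.1660, 0.2758, 0.1924, 0.1355, 0.2302]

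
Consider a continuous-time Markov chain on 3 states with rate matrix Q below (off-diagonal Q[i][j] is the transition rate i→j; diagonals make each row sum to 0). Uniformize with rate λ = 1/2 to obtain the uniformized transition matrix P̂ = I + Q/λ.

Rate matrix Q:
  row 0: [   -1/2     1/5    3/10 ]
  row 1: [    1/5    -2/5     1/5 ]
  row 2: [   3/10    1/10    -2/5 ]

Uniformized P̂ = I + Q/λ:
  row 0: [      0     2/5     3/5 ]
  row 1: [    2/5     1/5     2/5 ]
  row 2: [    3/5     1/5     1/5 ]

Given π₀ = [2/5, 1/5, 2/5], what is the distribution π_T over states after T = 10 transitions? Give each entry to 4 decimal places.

t=0: π = [0.4000, 0.2000, 0.4000]
t=1: π = [0.3200, 0.2800, 0.4000]
t=2: π = [0.3520, 0.2640, 0.3840]
t=3: π = [0.3360, 0.2704, 0.3936]
t=4: π = [0.3443, 0.2672, 0.3885]
t=5: π = [0.3400, 0.2689, 0.3912]
t=6: π = [0.3422, 0.2680, 0.3898]
t=7: π = [0.3411, 0.2684, 0.3905]
t=8: π = [0.3417, 0.2682, 0.3901]
t=9: π = [0.3414, 0.2683, 0.3903]
t=10: π = [0.3415, 0.2683, 0.3902]

π = [0.3415, 0.2683, 0.3902]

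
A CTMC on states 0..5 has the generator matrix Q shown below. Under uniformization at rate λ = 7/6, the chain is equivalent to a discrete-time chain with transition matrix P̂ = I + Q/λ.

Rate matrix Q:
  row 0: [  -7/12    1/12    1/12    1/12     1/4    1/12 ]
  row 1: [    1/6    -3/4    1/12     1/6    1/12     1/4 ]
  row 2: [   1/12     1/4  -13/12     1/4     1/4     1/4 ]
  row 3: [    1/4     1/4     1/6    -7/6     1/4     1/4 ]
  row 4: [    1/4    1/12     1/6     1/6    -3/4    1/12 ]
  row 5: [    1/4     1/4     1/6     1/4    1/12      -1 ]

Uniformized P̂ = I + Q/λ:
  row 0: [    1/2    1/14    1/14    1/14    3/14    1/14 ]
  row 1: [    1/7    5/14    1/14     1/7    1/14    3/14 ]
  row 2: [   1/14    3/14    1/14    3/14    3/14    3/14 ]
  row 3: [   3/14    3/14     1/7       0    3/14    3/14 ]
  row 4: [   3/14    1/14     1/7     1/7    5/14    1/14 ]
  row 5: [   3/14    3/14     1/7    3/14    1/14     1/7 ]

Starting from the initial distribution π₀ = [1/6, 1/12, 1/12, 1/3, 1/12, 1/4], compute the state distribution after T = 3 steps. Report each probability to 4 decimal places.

t=0: π = [0.1667, 0.0833, 0.0833, 0.3333, 0.0833, 0.2500]
t=1: π = [0.2440, 0.1905, 0.1190, 0.1071, 0.1786, 0.1607]
t=2: π = [0.2534, 0.1811, 0.1033, 0.1301, 0.1896, 0.1424]
t=3: π = [0.2590, 0.1769, 0.1044, 0.1237, 0.1952, 0.1408]

π = [0.2590, 0.1769, 0.1044, 0.1237, 0.1952, 0.1408]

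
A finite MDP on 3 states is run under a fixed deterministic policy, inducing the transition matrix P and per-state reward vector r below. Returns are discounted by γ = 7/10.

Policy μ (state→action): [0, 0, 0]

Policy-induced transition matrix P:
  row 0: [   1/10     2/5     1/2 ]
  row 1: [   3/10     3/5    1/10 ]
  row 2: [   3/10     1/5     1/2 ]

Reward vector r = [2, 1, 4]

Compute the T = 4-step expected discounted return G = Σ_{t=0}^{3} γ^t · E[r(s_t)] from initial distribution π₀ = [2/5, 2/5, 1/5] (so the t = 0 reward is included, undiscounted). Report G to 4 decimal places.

G = 5.4297

t=0: π = [0.4000, 0.4000, 0.2000], E[r] = 2.0000, γ^t·E[r] = 2.000000, running G = 2.000000
t=1: π = [0.2200, 0.4400, 0.3400], E[r] = 2.2400, γ^t·E[r] = 1.568000, running G = 3.568000
t=2: π = [0.2560, 0.4200, 0.3240], E[r] = 2.2280, γ^t·E[r] = 1.091720, running G = 4.659720
t=3: π = [0.2488, 0.4192, 0.3320], E[r] = 2.2448, γ^t·E[r] = 0.769966, running G = 5.429686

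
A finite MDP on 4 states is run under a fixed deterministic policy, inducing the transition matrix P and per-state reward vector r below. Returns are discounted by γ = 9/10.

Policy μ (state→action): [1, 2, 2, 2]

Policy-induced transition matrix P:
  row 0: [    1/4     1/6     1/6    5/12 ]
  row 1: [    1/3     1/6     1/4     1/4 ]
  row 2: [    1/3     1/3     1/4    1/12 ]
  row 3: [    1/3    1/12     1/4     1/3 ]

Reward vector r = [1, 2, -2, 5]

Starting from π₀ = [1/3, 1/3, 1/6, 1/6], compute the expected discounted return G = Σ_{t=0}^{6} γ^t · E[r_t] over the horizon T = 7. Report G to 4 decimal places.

G = 8.5140

t=0: π = [0.3333, 0.3333, 0.1667, 0.1667], E[r] = 1.5000, γ^t·E[r] = 1.500000, running G = 1.500000
t=1: π = [0.3056, 0.1806, 0.2222, 0.2917], E[r] = 1.6806, γ^t·E[r] = 1.512500, running G = 3.012500
t=2: π = [0.3079, 0.1794, 0.2245, 0.2882], E[r] = 1.6586, γ^t·E[r] = 1.343438, running G = 4.355938
t=3: π = [0.3077, 0.1801, 0.2243, 0.2879], E[r] = 1.6587, γ^t·E[r] = 1.209164, running G = 5.565102
t=4: π = [0.3077, 0.1801, 0.2244, 0.2879], E[r] = 1.6585, γ^t·E[r] = 1.088147, running G = 6.653249
t=5: π = [0.3077, 0.1801, 0.2244, 0.2879], E[r] = 1.6585, γ^t·E[r] = 0.979333, running G = 7.632582
t=6: π = [0.3077, 0.1801, 0.2244, 0.2879], E[r] = 1.6585, γ^t·E[r] = 0.881399, running G = 8.513981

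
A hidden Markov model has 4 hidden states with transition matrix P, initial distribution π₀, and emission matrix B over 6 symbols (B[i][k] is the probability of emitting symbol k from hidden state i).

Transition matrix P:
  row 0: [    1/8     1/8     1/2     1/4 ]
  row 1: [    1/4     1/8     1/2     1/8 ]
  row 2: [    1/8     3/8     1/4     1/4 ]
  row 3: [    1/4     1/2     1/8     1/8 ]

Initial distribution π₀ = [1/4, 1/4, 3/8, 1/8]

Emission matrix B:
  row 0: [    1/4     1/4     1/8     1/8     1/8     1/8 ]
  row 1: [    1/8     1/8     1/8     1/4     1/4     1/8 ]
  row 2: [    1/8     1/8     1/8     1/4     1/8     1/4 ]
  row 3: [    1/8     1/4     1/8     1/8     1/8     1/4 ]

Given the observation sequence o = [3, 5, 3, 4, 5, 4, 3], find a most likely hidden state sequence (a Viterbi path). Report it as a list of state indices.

path = [2, 1, 2, 1, 2, 1, 2]

t=0: δ = [3.125e-02, 6.250e-02, 9.375e-02, 1.562e-02]  (obs o_0=3)
t=1: δ = [1.953e-03, 4.395e-03, 7.812e-03, 5.859e-03]  ψ = [1, 2, 1, 2]  (obs o_1=5)
t=2: δ = [1.831e-04, 7.324e-04, 5.493e-04, 2.441e-04]  ψ = [3, 2, 1, 2]  (obs o_2=3)
t=3: δ = [2.289e-05, 5.150e-05, 4.578e-05, 1.717e-05]  ψ = [1, 2, 1, 2]  (obs o_3=4)
t=4: δ = [1.609e-06, 2.146e-06, 6.437e-06, 2.861e-06]  ψ = [1, 2, 1, 2]  (obs o_4=5)
t=5: δ = [1.006e-07, 6.035e-07, 2.012e-07, 2.012e-07]  ψ = [2, 2, 2, 2]  (obs o_5=4)
t=6: δ = [1.886e-08, 2.515e-08, 7.544e-08, 9.430e-09]  ψ = [1, 3, 1, 1]  (obs o_6=3)
backtrack: best end state = 2; path = [2, 1, 2, 1, 2, 1, 2]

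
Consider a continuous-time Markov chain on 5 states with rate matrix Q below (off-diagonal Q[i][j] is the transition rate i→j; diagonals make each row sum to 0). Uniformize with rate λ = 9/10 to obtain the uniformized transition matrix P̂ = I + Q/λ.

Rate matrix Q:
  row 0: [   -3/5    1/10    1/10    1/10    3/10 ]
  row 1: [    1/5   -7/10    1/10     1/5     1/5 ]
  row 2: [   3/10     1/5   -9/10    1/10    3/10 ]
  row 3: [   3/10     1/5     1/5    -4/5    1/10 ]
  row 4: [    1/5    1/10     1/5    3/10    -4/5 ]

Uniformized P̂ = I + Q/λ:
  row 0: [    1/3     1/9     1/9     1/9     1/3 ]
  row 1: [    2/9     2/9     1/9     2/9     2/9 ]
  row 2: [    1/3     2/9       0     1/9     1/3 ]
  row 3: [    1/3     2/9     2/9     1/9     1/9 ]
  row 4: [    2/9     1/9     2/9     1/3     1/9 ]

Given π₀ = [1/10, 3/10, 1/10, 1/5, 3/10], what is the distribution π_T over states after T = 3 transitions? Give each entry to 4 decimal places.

t=0: π = [0.1000, 0.3000, 0.1000, 0.2000, 0.3000]
t=1: π = [0.2667, 0.1778, 0.1556, 0.2111, 0.1889]
t=2: π = [0.2926, 0.1716, 0.1383, 0.1728, 0.2247]
t=3: π = [0.2893, 0.1647, 0.1399, 0.1801, 0.2259]

π = [0.2893, 0.1647, 0.1399, 0.1801, 0.2259]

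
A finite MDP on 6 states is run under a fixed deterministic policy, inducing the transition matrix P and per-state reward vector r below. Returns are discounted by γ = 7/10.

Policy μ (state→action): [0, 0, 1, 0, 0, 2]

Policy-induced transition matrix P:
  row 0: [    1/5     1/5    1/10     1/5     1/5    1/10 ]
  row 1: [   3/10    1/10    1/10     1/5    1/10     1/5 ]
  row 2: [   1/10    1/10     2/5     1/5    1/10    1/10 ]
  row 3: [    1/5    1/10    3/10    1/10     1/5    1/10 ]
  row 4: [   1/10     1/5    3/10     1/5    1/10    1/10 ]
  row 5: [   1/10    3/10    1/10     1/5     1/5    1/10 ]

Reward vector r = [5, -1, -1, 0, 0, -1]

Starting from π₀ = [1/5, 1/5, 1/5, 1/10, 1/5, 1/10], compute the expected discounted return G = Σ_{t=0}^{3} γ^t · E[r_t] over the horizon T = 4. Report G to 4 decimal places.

t=0: π = [0.2000, 0.2000, 0.2000, 0.1000, 0.2000, 0.1000], E[r] = 0.5000, γ^t·E[r] = 0.500000, running G = 0.500000
t=1: π = [0.1700, 0.1600, 0.2200, 0.1900, 0.1400, 0.1200], E[r] = 0.3500, γ^t·E[r] = 0.245000, running G = 0.745000
t=2: π = [0.1680, 0.1550, 0.2320, 0.1810, 0.1480, 0.1160], E[r] = 0.3370, γ^t·E[r] = 0.165130, running G = 0.910130
t=3: π = [0.1659, 0.1548, 0.2354, 0.1819, 0.1465, 0.1155], E[r] = 0.3238, γ^t·E[r] = 0.111063, running G = 1.021193

G = 1.0212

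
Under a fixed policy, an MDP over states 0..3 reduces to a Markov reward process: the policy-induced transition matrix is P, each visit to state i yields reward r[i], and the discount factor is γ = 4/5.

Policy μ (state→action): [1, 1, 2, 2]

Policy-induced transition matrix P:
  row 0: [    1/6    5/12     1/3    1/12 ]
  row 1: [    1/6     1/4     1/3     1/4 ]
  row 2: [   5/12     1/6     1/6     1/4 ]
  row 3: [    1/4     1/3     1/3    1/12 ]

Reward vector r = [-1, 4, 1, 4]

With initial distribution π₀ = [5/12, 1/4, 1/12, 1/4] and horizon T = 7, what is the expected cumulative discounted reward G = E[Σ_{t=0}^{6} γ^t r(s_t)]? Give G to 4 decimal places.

G = 7.3010

t=0: π = [0.4167, 0.2500, 0.0833, 0.2500], E[r] = 1.6667, γ^t·E[r] = 1.666667, running G = 1.666667
t=1: π = [0.2083, 0.3333, 0.3194, 0.1389], E[r] = 2.0000, γ^t·E[r] = 1.600000, running G = 3.266667
t=2: π = [0.2581, 0.2697, 0.2801, 0.1921], E[r] = 1.8692, γ^t·E[r] = 1.196296, running G = 4.462963
t=3: π = [0.2527, 0.2857, 0.2867, 0.1750], E[r] = 1.8765, γ^t·E[r] = 0.960790, running G = 5.423753
t=4: π = [0.2529, 0.2828, 0.2856, 0.1787], E[r] = 1.8788, γ^t·E[r] = 0.769547, running G = 6.193300
t=5: π = [0.2529, 0.2832, 0.2857, 0.1781], E[r] = 1.8780, γ^t·E[r] = 0.615393, running G = 6.808693
t=6: π = [0.2529, 0.2832, 0.2857, 0.1782], E[r] = 1.8782, γ^t·E[r] = 0.492351, running G = 7.301044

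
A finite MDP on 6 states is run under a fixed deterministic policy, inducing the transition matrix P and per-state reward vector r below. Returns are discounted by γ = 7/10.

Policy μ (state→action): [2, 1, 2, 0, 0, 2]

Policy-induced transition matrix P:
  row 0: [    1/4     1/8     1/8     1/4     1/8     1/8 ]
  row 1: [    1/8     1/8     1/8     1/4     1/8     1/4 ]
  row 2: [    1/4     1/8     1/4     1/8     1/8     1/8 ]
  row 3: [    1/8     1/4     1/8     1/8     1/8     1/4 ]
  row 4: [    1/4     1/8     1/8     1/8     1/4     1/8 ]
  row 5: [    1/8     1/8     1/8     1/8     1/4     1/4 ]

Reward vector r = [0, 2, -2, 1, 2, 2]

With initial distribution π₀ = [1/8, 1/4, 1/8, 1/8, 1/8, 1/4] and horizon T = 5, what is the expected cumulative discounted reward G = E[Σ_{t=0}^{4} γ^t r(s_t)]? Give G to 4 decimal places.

G = 2.7259

t=0: π = [0.1250, 0.2500, 0.1250, 0.1250, 0.1250, 0.2500], E[r] = 1.1250, γ^t·E[r] = 1.125000, running G = 1.125000
t=1: π = [0.1719, 0.1406, 0.1406, 0.1719, 0.1719, 0.2031], E[r] = 0.9219, γ^t·E[r] = 0.645313, running G = 1.770313
t=2: π = [0.1855, 0.1465, 0.1426, 0.1641, 0.1719, 0.1895], E[r] = 0.8945, γ^t·E[r] = 0.438320, running G = 2.208633
t=3: π = [0.1875, 0.1455, 0.1428, 0.1665, 0.1702, 0.1875], E[r] = 0.8872, γ^t·E[r] = 0.304312, running G = 2.512945
t=4: π = [0.1876, 0.1458, 0.1429, 0.1666, 0.1697, 0.1874], E[r] = 0.8868, γ^t·E[r] = 0.212930, running G = 2.725875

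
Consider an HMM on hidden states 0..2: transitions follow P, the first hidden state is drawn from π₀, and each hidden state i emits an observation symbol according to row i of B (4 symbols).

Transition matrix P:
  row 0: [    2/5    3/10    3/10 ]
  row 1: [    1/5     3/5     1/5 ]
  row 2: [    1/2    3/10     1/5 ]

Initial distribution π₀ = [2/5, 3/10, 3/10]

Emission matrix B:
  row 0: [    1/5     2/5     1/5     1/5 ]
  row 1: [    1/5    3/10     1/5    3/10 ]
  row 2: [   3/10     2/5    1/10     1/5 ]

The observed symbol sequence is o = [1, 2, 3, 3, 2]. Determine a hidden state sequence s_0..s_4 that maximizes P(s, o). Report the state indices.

path = [1, 1, 1, 1, 1]

t=0: δ = [1.600e-01, 9.000e-02, 1.200e-01]  (obs o_0=1)
t=1: δ = [1.280e-02, 1.080e-02, 4.800e-03]  ψ = [0, 1, 0]  (obs o_1=2)
t=2: δ = [1.024e-03, 1.944e-03, 7.680e-04]  ψ = [0, 1, 0]  (obs o_2=3)
t=3: δ = [8.192e-05, 3.499e-04, 7.776e-05]  ψ = [0, 1, 1]  (obs o_3=3)
t=4: δ = [1.400e-05, 4.199e-05, 6.998e-06]  ψ = [1, 1, 1]  (obs o_4=2)
backtrack: best end state = 1; path = [1, 1, 1, 1, 1]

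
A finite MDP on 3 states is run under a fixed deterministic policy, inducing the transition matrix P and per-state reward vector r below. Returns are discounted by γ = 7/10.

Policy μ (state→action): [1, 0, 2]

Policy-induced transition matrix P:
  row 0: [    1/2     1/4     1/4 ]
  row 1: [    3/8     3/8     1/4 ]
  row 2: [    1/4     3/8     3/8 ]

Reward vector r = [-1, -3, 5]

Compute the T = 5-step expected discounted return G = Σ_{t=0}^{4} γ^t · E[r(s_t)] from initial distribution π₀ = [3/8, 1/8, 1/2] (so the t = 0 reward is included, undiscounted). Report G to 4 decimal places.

t=0: π = [0.3750, 0.1250, 0.5000], E[r] = 1.7500, γ^t·E[r] = 1.750000, running G = 1.750000
t=1: π = [0.3594, 0.3281, 0.3125], E[r] = 0.2188, γ^t·E[r] = 0.153125, running G = 1.903125
t=2: π = [0.3809, 0.3301, 0.2891], E[r] = 0.0742, γ^t·E[r] = 0.036367, running G = 1.939492
t=3: π = [0.3865, 0.3274, 0.2861], E[r] = 0.0620, γ^t·E[r] = 0.021270, running G = 1.960762
t=4: π = [0.3875, 0.3267, 0.2858], E[r] = 0.0612, γ^t·E[r] = 0.014699, running G = 1.975461

G = 1.9755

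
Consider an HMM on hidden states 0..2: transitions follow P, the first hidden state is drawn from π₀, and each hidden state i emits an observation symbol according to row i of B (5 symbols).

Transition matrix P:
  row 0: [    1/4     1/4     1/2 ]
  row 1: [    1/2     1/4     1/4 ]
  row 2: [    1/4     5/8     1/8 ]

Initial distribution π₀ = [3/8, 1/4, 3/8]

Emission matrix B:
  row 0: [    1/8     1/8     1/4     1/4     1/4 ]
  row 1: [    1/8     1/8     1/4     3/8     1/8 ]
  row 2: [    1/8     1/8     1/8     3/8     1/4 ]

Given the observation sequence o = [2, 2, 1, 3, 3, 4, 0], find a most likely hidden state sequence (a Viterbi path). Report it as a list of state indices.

t=0: δ = [9.375e-02, 6.250e-02, 4.688e-02]  (obs o_0=2)
t=1: δ = [7.812e-03, 7.324e-03, 5.859e-03]  ψ = [1, 2, 0]  (obs o_1=2)
t=2: δ = [4.578e-04, 4.578e-04, 4.883e-04]  ψ = [1, 2, 0]  (obs o_2=1)
t=3: δ = [5.722e-05, 1.144e-04, 8.583e-05]  ψ = [1, 2, 0]  (obs o_3=3)
t=4: δ = [1.431e-05, 2.012e-05, 1.073e-05]  ψ = [1, 2, 0]  (obs o_4=3)
t=5: δ = [2.515e-06, 8.382e-07, 1.788e-06]  ψ = [1, 2, 0]  (obs o_5=4)
t=6: δ = [7.858e-08, 1.397e-07, 1.572e-07]  ψ = [0, 2, 0]  (obs o_6=0)
backtrack: best end state = 2; path = [2, 1, 0, 2, 1, 0, 2]

path = [2, 1, 0, 2, 1, 0, 2]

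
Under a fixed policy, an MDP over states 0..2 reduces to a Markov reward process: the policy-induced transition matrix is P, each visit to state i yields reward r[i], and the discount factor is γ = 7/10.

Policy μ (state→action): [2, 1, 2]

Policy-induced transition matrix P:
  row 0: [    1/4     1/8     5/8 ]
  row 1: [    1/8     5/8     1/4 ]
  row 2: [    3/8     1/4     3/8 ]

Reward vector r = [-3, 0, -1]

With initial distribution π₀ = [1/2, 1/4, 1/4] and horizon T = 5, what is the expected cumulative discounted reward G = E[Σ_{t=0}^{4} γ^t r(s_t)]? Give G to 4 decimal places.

t=0: π = [0.5000, 0.2500, 0.2500], E[r] = -1.7500, γ^t·E[r] = -1.750000, running G = -1.750000
t=1: π = [0.2500, 0.2813, 0.4688], E[r] = -1.2188, γ^t·E[r] = -0.853125, running G = -2.603125
t=2: π = [0.2734, 0.3242, 0.4023], E[r] = -1.2227, γ^t·E[r] = -0.599102, running G = -3.202227
t=3: π = [0.2598, 0.3374, 0.4028], E[r] = -1.1821, γ^t·E[r] = -0.405470, running G = -3.607697
t=4: π = [0.2582, 0.3441, 0.3978], E[r] = -1.1723, γ^t·E[r] = -0.281470, running G = -3.889167

G = -3.8892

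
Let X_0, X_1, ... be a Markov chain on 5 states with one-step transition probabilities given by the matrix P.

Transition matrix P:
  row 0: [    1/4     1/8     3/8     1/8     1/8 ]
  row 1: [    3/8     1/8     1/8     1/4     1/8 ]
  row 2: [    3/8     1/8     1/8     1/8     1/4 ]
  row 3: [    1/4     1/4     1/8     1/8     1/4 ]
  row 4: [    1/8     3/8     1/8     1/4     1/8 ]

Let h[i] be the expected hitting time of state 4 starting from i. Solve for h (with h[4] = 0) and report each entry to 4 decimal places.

First-step conditioning: h[4] = 0; for i ≠ 4, h[i] = 1 + Σ_k P[i][k]·h[k].
  h[0] = 1 + 1/4·h[0] + 1/8·h[1] + 3/8·h[2] + 1/8·h[3]
  h[1] = 1 + 3/8·h[0] + 1/8·h[1] + 1/8·h[2] + 1/4·h[3]
  h[2] = 1 + 3/8·h[0] + 1/8·h[1] + 1/8·h[2] + 1/8·h[3]
  h[3] = 1 + 1/4·h[0] + 1/4·h[1] + 1/8·h[2] + 1/8·h[3]
Solving the 4×4 linear system over states ≠ 4 gives exactly h = [560/97, 5104/873, 504/97, 4544/873, 0] (h[4] = 0 is the target).

h = [5.7732, 5.8465, 5.1959, 5.2050, 0.0000]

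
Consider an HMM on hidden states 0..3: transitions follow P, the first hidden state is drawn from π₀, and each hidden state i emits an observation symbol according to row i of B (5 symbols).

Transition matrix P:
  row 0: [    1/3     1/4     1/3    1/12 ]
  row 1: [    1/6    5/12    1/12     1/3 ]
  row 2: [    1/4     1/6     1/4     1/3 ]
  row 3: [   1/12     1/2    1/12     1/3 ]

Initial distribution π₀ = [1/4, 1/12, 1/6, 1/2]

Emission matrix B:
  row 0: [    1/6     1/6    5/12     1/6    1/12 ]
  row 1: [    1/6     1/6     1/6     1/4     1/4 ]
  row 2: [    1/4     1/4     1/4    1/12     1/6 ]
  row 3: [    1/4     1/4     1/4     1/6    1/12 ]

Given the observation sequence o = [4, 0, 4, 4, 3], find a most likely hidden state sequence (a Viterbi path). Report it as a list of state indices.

t=0: δ = [2.083e-02, 2.083e-02, 2.778e-02, 4.167e-02]  (obs o_0=4)
t=1: δ = [1.157e-03, 3.472e-03, 1.736e-03, 3.472e-03]  ψ = [0, 3, 0, 3]  (obs o_1=0)
t=2: δ = [4.823e-05, 4.340e-04, 7.234e-05, 9.645e-05]  ψ = [1, 3, 2, 1]  (obs o_2=4)
t=3: δ = [6.028e-06, 4.521e-05, 6.028e-06, 1.206e-05]  ψ = [1, 1, 1, 1]  (obs o_3=4)
t=4: δ = [1.256e-06, 4.710e-06, 3.140e-07, 2.512e-06]  ψ = [1, 1, 1, 1]  (obs o_4=3)
backtrack: best end state = 1; path = [3, 3, 1, 1, 1]

path = [3, 3, 1, 1, 1]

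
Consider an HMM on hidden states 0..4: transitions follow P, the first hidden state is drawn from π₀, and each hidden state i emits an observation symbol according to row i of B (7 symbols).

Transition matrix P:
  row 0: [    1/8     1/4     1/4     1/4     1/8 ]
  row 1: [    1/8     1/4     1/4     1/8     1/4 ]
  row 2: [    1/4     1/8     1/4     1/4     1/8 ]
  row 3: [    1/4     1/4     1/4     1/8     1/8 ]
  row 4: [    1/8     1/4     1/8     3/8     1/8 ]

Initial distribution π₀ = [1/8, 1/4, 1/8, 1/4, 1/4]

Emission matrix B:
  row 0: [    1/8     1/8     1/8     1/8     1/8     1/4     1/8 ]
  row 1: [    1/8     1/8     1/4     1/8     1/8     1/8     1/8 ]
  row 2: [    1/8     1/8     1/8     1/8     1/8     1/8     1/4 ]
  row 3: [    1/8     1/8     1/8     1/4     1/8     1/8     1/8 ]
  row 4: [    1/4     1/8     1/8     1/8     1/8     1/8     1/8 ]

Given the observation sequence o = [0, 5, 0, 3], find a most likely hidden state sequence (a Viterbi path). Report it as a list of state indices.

t=0: δ = [1.562e-02, 3.125e-02, 1.562e-02, 3.125e-02, 6.250e-02]  (obs o_0=0)
t=1: δ = [1.953e-03, 1.953e-03, 9.766e-04, 2.930e-03, 9.766e-04]  ψ = [3, 4, 1, 4, 1]  (obs o_1=5)
t=2: δ = [9.155e-05, 9.155e-05, 9.155e-05, 6.104e-05, 1.221e-04]  ψ = [3, 3, 3, 0, 1]  (obs o_2=0)
t=3: δ = [2.861e-06, 3.815e-06, 2.861e-06, 1.144e-05, 2.861e-06]  ψ = [2, 4, 0, 4, 1]  (obs o_3=3)
backtrack: best end state = 3; path = [4, 1, 4, 3]

path = [4, 1, 4, 3]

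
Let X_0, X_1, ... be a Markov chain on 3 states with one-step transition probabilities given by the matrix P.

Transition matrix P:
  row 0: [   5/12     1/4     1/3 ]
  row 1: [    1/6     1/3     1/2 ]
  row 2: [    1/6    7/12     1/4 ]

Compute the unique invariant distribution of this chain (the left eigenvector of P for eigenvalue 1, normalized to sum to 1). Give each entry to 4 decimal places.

Balance equations π_j = Σ_i π_i·P[i][j]:
  π_0 = 5/12·π_0 + 1/6·π_1 + 1/6·π_2
  π_1 = 1/4·π_0 + 1/3·π_1 + 7/12·π_2
  normalize: π_0 + π_1 + π_2 = 1
Solving the linear system gives exactly π = [2/9, 11/27, 10/27].

π = [0.2222, 0.4074, 0.3704]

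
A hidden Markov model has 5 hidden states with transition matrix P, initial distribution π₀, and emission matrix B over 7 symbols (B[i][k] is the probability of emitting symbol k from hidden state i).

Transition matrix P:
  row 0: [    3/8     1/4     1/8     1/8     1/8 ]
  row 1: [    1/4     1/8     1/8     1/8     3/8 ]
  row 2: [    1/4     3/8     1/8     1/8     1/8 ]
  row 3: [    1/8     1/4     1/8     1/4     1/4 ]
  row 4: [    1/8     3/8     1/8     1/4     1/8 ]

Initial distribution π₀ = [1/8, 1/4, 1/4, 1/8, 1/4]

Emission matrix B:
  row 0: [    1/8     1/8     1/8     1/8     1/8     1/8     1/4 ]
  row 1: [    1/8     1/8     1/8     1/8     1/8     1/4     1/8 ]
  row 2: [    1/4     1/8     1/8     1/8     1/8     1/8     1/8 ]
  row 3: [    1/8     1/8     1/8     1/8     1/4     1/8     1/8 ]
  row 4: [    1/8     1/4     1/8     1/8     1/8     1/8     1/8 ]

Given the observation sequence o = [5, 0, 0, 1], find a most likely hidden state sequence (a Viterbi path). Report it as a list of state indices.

t=0: δ = [1.562e-02, 6.250e-02, 3.125e-02, 1.562e-02, 3.125e-02]  (obs o_0=5)
t=1: δ = [1.953e-03, 1.465e-03, 1.953e-03, 9.766e-04, 2.930e-03]  ψ = [1, 2, 1, 1, 1]  (obs o_1=0)
t=2: δ = [9.155e-05, 1.373e-04, 9.155e-05, 9.155e-05, 6.866e-05]  ψ = [0, 4, 4, 4, 1]  (obs o_2=0)
t=3: δ = [4.292e-06, 4.292e-06, 2.146e-06, 2.861e-06, 1.287e-05]  ψ = [0, 2, 1, 3, 1]  (obs o_3=1)
backtrack: best end state = 4; path = [1, 4, 1, 4]

path = [1, 4, 1, 4]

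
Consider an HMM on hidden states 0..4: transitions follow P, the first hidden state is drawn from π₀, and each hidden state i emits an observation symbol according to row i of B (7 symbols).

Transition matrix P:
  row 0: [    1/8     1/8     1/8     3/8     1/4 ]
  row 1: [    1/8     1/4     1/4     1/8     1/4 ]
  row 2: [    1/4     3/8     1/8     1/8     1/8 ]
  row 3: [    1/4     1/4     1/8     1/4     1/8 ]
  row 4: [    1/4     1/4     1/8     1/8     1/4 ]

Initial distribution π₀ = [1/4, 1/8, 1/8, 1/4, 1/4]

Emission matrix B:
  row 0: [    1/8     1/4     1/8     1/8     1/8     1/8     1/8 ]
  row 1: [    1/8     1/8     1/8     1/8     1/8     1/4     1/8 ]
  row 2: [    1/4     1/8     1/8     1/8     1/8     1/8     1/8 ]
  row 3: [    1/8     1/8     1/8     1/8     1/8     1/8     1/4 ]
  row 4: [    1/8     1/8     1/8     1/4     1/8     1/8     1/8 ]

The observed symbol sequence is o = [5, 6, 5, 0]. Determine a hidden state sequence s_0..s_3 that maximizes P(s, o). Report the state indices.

path = [0, 3, 1, 2]

t=0: δ = [3.125e-02, 3.125e-02, 1.562e-02, 3.125e-02, 3.125e-02]  (obs o_0=5)
t=1: δ = [9.766e-04, 9.766e-04, 9.766e-04, 2.930e-03, 9.766e-04]  ψ = [3, 1, 1, 0, 0]  (obs o_1=6)
t=2: δ = [9.155e-05, 1.831e-04, 4.578e-05, 9.155e-05, 4.578e-05]  ψ = [3, 3, 3, 3, 3]  (obs o_2=5)
t=3: δ = [2.861e-06, 5.722e-06, 1.144e-05, 4.292e-06, 5.722e-06]  ψ = [1, 1, 1, 0, 1]  (obs o_3=0)
backtrack: best end state = 2; path = [0, 3, 1, 2]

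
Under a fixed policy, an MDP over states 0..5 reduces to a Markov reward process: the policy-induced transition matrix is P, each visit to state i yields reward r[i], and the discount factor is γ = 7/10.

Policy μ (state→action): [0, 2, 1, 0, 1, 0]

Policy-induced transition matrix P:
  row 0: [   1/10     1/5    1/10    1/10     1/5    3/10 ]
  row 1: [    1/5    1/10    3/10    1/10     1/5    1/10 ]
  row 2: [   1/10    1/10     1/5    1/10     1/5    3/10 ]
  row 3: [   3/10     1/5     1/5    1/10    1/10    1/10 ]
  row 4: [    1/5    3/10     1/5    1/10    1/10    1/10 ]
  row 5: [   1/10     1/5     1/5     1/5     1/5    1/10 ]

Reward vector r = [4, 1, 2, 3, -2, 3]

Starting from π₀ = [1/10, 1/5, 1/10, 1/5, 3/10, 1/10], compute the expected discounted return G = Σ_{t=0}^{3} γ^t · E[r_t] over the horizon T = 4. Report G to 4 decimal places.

G = 3.8295

t=0: π = [0.1000, 0.2000, 0.1000, 0.2000, 0.3000, 0.1000], E[r] = 1.1000, γ^t·E[r] = 1.100000, running G = 1.100000
t=1: π = [0.1900, 0.2000, 0.2100, 0.1100, 0.1500, 0.1400], E[r] = 1.8300, γ^t·E[r] = 1.281000, running G = 2.381000
t=2: π = [0.1570, 0.1740, 0.2010, 0.1140, 0.1740, 0.1800], E[r] = 1.7380, γ^t·E[r] = 0.851620, running G = 3.232620
t=3: π = [0.1576, 0.1799, 0.2017, 0.1180, 0.1712, 0.1716], E[r] = 1.7401, γ^t·E[r] = 0.596854, running G = 3.829474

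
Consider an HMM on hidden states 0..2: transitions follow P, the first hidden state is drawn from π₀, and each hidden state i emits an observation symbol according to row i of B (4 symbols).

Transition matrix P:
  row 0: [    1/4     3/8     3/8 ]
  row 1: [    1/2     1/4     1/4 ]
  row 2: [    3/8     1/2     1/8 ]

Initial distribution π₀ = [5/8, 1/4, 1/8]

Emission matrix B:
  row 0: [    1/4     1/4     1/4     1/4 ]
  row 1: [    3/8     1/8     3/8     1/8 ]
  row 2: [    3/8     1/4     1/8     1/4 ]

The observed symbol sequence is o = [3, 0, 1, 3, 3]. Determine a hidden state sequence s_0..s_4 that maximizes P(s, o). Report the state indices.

path = [0, 1, 0, 2, 0]

t=0: δ = [1.562e-01, 3.125e-02, 3.125e-02]  (obs o_0=3)
t=1: δ = [9.766e-03, 2.197e-02, 2.197e-02]  ψ = [0, 0, 0]  (obs o_1=0)
t=2: δ = [2.747e-03, 1.373e-03, 1.373e-03]  ψ = [1, 2, 1]  (obs o_2=1)
t=3: δ = [1.717e-04, 1.287e-04, 2.575e-04]  ψ = [0, 0, 0]  (obs o_3=3)
t=4: δ = [2.414e-05, 1.609e-05, 1.609e-05]  ψ = [2, 2, 0]  (obs o_4=3)
backtrack: best end state = 0; path = [0, 1, 0, 2, 0]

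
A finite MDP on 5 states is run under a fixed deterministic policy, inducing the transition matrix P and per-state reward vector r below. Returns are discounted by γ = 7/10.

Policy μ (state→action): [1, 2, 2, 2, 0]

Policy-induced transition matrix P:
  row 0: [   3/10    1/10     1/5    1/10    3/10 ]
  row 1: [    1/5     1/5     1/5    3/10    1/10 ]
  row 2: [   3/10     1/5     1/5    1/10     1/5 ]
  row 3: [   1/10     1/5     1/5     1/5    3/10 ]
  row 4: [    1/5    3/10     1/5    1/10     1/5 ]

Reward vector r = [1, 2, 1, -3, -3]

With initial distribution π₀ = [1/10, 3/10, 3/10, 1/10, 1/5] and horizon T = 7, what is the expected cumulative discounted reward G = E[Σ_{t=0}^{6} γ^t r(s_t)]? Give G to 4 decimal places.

t=0: π = [0.1000, 0.3000, 0.3000, 0.1000, 0.2000], E[r] = 0.1000, γ^t·E[r] = 0.100000, running G = 0.100000
t=1: π = [0.2300, 0.2100, 0.2000, 0.1700, 0.1900], E[r] = -0.2300, γ^t·E[r] = -0.161000, running G = -0.061000
t=2: π = [0.2260, 0.1960, 0.2000, 0.1590, 0.2190], E[r] = -0.3160, γ^t·E[r] = -0.154840, running G = -0.215840
t=3: π = [0.2267, 0.1993, 0.2000, 0.1551, 0.2189], E[r] = -0.2967, γ^t·E[r] = -0.101768, running G = -0.317608
t=4: π = [0.2272, 0.1992, 0.2000, 0.1554, 0.2183], E[r] = -0.2953, γ^t·E[r] = -0.070892, running G = -0.388500
t=5: π = [0.2272, 0.1991, 0.2000, 0.1554, 0.2183], E[r] = -0.2957, γ^t·E[r] = -0.049705, running G = -0.438205
t=6: π = [0.2272, 0.1991, 0.2000, 0.1554, 0.2183], E[r] = -0.2957, γ^t·E[r] = -0.034789, running G = -0.472994

G = -0.4730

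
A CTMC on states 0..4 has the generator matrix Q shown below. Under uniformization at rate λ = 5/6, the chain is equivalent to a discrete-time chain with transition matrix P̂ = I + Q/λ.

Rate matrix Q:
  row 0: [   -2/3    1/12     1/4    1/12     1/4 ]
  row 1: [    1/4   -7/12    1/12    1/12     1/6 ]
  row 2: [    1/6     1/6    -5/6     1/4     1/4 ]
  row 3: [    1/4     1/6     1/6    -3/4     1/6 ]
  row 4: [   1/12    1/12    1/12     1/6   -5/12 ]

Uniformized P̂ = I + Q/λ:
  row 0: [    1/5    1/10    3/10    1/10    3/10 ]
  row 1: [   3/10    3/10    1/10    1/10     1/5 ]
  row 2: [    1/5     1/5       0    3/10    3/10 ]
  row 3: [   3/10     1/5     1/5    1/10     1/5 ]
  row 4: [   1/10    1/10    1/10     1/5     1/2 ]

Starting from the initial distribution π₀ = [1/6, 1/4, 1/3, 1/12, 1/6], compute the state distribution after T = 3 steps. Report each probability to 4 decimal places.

π = [0.1997, 0.1638, 0.1416, 0.1624, 0.3326]

t=0: π = [0.1667, 0.2500, 0.3333, 0.0833, 0.1667]
t=1: π = [0.2167, 0.1917, 0.1083, 0.1833, 0.3000]
t=2: π = [0.2075, 0.1675, 0.1508, 0.1517, 0.3225]
t=3: π = [0.1997, 0.1638, 0.1416, 0.1624, 0.3326]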